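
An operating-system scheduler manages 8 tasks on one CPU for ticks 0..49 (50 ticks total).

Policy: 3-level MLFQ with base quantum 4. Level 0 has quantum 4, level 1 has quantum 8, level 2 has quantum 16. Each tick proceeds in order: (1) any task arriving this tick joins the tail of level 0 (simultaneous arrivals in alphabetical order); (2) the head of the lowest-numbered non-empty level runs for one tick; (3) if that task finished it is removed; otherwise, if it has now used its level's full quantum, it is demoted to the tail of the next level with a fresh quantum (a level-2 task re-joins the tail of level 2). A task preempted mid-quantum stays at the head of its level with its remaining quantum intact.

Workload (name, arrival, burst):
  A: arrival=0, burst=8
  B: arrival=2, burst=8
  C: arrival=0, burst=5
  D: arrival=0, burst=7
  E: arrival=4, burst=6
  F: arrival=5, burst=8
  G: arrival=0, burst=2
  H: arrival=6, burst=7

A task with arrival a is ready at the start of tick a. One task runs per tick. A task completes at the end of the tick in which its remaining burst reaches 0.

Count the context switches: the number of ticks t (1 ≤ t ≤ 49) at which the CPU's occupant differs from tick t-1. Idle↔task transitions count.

context switches = 14

t=0: L0/L1/L2 = ACDG/-/- → run A
t=1: L0/L1/L2 = ACDG/-/- → run A
t=2: L0/L1/L2 = ACDGB/-/- → run A
t=3: L0/L1/L2 = ACDGB/-/- → run A
t=4: L0/L1/L2 = CDGBE/A/- → run C
t=5: L0/L1/L2 = CDGBEF/A/- → run C
t=6: L0/L1/L2 = CDGBEFH/A/- → run C
t=7: L0/L1/L2 = CDGBEFH/A/- → run C
t=8: L0/L1/L2 = DGBEFH/AC/- → run D
t=9: L0/L1/L2 = DGBEFH/AC/- → run D
t=10: L0/L1/L2 = DGBEFH/AC/- → run D
t=11: L0/L1/L2 = DGBEFH/AC/- → run D
t=12: L0/L1/L2 = GBEFH/ACD/- → run G
t=13: L0/L1/L2 = GBEFH/ACD/- → run G
t=14: L0/L1/L2 = BEFH/ACD/- → run B
t=15: L0/L1/L2 = BEFH/ACD/- → run B
t=16: L0/L1/L2 = BEFH/ACD/- → run B
t=17: L0/L1/L2 = BEFH/ACD/- → run B
t=18: L0/L1/L2 = EFH/ACDB/- → run E
t=19: L0/L1/L2 = EFH/ACDB/- → run E
t=20: L0/L1/L2 = EFH/ACDB/- → run E
t=21: L0/L1/L2 = EFH/ACDB/- → run E
t=22: L0/L1/L2 = FH/ACDBE/- → run F
t=23: L0/L1/L2 = FH/ACDBE/- → run F
t=24: L0/L1/L2 = FH/ACDBE/- → run F
t=25: L0/L1/L2 = FH/ACDBE/- → run F
t=26: L0/L1/L2 = H/ACDBEF/- → run H
t=27: L0/L1/L2 = H/ACDBEF/- → run H
t=28: L0/L1/L2 = H/ACDBEF/- → run H
t=29: L0/L1/L2 = H/ACDBEF/- → run H
t=30: L0/L1/L2 = -/ACDBEFH/- → run A
t=31: L0/L1/L2 = -/ACDBEFH/- → run A
t=32: L0/L1/L2 = -/ACDBEFH/- → run A
t=33: L0/L1/L2 = -/ACDBEFH/- → run A
t=34: L0/L1/L2 = -/CDBEFH/- → run C
t=35: L0/L1/L2 = -/DBEFH/- → run D
t=36: L0/L1/L2 = -/DBEFH/- → run D
t=37: L0/L1/L2 = -/DBEFH/- → run D
t=38: L0/L1/L2 = -/BEFH/- → run B
t=39: L0/L1/L2 = -/BEFH/- → run B
t=40: L0/L1/L2 = -/BEFH/- → run B
t=41: L0/L1/L2 = -/BEFH/- → run B
t=42: L0/L1/L2 = -/EFH/- → run E
t=43: L0/L1/L2 = -/EFH/- → run E
t=44: L0/L1/L2 = -/FH/- → run F
t=45: L0/L1/L2 = -/FH/- → run F
t=46: L0/L1/L2 = -/FH/- → run F
t=47: L0/L1/L2 = -/FH/- → run F
t=48: L0/L1/L2 = -/H/- → run H
t=49: L0/L1/L2 = -/H/- → run H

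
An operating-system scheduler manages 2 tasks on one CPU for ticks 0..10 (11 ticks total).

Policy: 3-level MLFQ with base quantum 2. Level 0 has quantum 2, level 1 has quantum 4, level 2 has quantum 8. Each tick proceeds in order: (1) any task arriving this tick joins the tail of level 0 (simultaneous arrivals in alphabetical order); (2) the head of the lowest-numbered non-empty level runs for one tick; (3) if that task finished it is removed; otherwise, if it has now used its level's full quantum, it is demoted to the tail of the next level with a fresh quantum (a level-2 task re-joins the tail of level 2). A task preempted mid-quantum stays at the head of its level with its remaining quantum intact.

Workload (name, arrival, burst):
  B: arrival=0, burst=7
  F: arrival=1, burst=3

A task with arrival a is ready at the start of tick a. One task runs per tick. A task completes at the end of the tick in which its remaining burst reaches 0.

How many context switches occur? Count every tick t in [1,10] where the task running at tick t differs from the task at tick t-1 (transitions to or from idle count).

t=0: L0/L1/L2 = B/-/- → run B
t=1: L0/L1/L2 = BF/-/- → run B
t=2: L0/L1/L2 = F/B/- → run F
t=3: L0/L1/L2 = F/B/- → run F
t=4: L0/L1/L2 = -/BF/- → run B
t=5: L0/L1/L2 = -/BF/- → run B
t=6: L0/L1/L2 = -/BF/- → run B
t=7: L0/L1/L2 = -/BF/- → run B
t=8: L0/L1/L2 = -/F/B → run F
t=9: L0/L1/L2 = -/-/B → run B
t=10: (idle)

context switches = 5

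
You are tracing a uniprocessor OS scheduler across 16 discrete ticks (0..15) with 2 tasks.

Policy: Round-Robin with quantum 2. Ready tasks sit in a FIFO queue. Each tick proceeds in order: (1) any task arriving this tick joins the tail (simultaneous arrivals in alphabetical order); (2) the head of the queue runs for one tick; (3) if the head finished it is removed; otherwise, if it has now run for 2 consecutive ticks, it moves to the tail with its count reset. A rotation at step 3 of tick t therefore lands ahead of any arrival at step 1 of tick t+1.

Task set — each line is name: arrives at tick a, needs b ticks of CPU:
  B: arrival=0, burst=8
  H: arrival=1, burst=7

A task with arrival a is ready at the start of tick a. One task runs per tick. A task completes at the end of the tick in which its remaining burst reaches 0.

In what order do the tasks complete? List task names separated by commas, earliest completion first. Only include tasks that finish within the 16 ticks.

completion order = B, H

t=0: queue=[B] q_used=0 → run B
t=1: queue=[B,H] q_used=1 → run B
t=2: queue=[H,B] q_used=0 → run H
t=3: queue=[H,B] q_used=1 → run H
t=4: queue=[B,H] q_used=0 → run B
t=5: queue=[B,H] q_used=1 → run B
t=6: queue=[H,B] q_used=0 → run H
t=7: queue=[H,B] q_used=1 → run H
t=8: queue=[B,H] q_used=0 → run B
t=9: queue=[B,H] q_used=1 → run B
t=10: queue=[H,B] q_used=0 → run H
t=11: queue=[H,B] q_used=1 → run H
t=12: queue=[B,H] q_used=0 → run B
t=13: queue=[B,H] q_used=1 → run B
t=14: queue=[H] q_used=0 → run H
t=15: (idle)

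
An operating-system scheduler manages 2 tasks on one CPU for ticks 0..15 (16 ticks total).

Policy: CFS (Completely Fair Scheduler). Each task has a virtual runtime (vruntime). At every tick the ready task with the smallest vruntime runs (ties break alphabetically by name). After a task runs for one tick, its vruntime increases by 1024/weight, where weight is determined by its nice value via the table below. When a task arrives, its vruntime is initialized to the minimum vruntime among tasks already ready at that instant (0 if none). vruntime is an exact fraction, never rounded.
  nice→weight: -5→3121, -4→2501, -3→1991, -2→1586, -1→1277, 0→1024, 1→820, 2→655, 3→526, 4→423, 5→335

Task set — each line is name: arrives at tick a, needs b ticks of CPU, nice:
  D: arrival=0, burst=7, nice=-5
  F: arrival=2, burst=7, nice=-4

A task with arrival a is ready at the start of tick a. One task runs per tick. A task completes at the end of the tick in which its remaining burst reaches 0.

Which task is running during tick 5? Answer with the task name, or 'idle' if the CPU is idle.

t=0: vr[D=0] → run D
t=1: vr[D=1024/3121] → run D
t=2: vr[D=2048/3121 F=2048/3121] → run D
t=3: vr[D=3072/3121 F=2048/3121] → run F
t=4: vr[D=3072/3121 F=8317952/7805621] → run D
t=5: vr[D=4096/3121 F=8317952/7805621] → run F
t=6: vr[D=4096/3121 F=11513856/7805621] → run D
t=7: vr[D=5120/3121 F=11513856/7805621] → run F
t=8: vr[D=5120/3121 F=14709760/7805621] → run D
t=9: vr[D=6144/3121 F=14709760/7805621] → run F
t=10: vr[D=6144/3121 F=17905664/7805621] → run D
t=11: vr[F=17905664/7805621] → run F
t=12: vr[F=21101568/7805621] → run F
t=13: vr[F=24297472/7805621] → run F
t=14: (idle)
t=15: (idle)

running at tick 5 = F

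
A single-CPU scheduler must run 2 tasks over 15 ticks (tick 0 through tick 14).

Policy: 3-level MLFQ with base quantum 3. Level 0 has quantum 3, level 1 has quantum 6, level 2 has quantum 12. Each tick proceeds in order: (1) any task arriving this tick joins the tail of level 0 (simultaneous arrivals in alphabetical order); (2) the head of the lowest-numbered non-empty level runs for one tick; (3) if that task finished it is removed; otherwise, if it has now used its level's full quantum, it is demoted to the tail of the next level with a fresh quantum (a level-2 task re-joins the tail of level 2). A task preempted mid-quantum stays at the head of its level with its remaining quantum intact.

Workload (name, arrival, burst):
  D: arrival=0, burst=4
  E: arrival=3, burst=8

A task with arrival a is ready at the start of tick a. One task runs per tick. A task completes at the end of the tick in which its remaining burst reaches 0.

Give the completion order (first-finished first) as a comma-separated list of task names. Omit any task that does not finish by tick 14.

completion order = D, E

t=0: L0/L1/L2 = D/-/- → run D
t=1: L0/L1/L2 = D/-/- → run D
t=2: L0/L1/L2 = D/-/- → run D
t=3: L0/L1/L2 = E/D/- → run E
t=4: L0/L1/L2 = E/D/- → run E
t=5: L0/L1/L2 = E/D/- → run E
t=6: L0/L1/L2 = -/DE/- → run D
t=7: L0/L1/L2 = -/E/- → run E
t=8: L0/L1/L2 = -/E/- → run E
t=9: L0/L1/L2 = -/E/- → run E
t=10: L0/L1/L2 = -/E/- → run E
t=11: L0/L1/L2 = -/E/- → run E
t=12: (idle)
t=13: (idle)
t=14: (idle)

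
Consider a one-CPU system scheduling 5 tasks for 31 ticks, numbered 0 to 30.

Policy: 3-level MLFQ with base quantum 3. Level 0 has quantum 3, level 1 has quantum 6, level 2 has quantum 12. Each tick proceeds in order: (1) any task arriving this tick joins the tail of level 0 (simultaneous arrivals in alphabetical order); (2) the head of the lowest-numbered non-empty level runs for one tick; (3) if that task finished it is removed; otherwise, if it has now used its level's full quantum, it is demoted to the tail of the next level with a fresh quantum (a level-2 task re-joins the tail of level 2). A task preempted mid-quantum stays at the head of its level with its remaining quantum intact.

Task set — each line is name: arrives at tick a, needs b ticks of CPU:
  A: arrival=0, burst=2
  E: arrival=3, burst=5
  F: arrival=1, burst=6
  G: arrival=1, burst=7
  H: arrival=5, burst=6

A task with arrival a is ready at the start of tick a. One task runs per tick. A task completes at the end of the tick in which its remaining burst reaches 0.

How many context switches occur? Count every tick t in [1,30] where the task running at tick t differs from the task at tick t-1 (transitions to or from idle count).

context switches = 9

t=0: L0/L1/L2 = A/-/- → run A
t=1: L0/L1/L2 = AFG/-/- → run A
t=2: L0/L1/L2 = FG/-/- → run F
t=3: L0/L1/L2 = FGE/-/- → run F
t=4: L0/L1/L2 = FGE/-/- → run F
t=5: L0/L1/L2 = GEH/F/- → run G
t=6: L0/L1/L2 = GEH/F/- → run G
t=7: L0/L1/L2 = GEH/F/- → run G
t=8: L0/L1/L2 = EH/FG/- → run E
t=9: L0/L1/L2 = EH/FG/- → run E
t=10: L0/L1/L2 = EH/FG/- → run E
t=11: L0/L1/L2 = H/FGE/- → run H
t=12: L0/L1/L2 = H/FGE/- → run H
t=13: L0/L1/L2 = H/FGE/- → run H
t=14: L0/L1/L2 = -/FGEH/- → run F
t=15: L0/L1/L2 = -/FGEH/- → run F
t=16: L0/L1/L2 = -/FGEH/- → run F
t=17: L0/L1/L2 = -/GEH/- → run G
t=18: L0/L1/L2 = -/GEH/- → run G
t=19: L0/L1/L2 = -/GEH/- → run G
t=20: L0/L1/L2 = -/GEH/- → run G
t=21: L0/L1/L2 = -/EH/- → run E
t=22: L0/L1/L2 = -/EH/- → run E
t=23: L0/L1/L2 = -/H/- → run H
t=24: L0/L1/L2 = -/H/- → run H
t=25: L0/L1/L2 = -/H/- → run H
t=26: (idle)
t=27: (idle)
t=28: (idle)
t=29: (idle)
t=30: (idle)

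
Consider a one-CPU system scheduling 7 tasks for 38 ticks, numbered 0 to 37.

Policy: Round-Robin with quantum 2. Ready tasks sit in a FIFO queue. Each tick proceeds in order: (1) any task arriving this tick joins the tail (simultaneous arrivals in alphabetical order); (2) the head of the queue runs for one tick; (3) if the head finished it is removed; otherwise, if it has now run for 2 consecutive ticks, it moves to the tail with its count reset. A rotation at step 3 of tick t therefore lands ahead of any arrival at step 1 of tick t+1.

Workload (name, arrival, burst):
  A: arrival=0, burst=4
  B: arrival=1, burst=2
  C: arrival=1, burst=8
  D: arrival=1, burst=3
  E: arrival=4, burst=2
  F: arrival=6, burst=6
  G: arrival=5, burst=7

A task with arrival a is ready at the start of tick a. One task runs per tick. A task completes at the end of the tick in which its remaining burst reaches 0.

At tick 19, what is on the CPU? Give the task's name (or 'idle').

t=0: queue=[A] q_used=0 → run A
t=1: queue=[A,B,C,D] q_used=1 → run A
t=2: queue=[B,C,D,A] q_used=0 → run B
t=3: queue=[B,C,D,A] q_used=1 → run B
t=4: queue=[C,D,A,E] q_used=0 → run C
t=5: queue=[C,D,A,E,G] q_used=1 → run C
t=6: queue=[D,A,E,G,C,F] q_used=0 → run D
t=7: queue=[D,A,E,G,C,F] q_used=1 → run D
t=8: queue=[A,E,G,C,F,D] q_used=0 → run A
t=9: queue=[A,E,G,C,F,D] q_used=1 → run A
t=10: queue=[E,G,C,F,D] q_used=0 → run E
t=11: queue=[E,G,C,F,D] q_used=1 → run E
t=12: queue=[G,C,F,D] q_used=0 → run G
t=13: queue=[G,C,F,D] q_used=1 → run G
t=14: queue=[C,F,D,G] q_used=0 → run C
t=15: queue=[C,F,D,G] q_used=1 → run C
t=16: queue=[F,D,G,C] q_used=0 → run F
t=17: queue=[F,D,G,C] q_used=1 → run F
t=18: queue=[D,G,C,F] q_used=0 → run D
t=19: queue=[G,C,F] q_used=0 → run G
t=20: queue=[G,C,F] q_used=1 → run G
t=21: queue=[C,F,G] q_used=0 → run C
t=22: queue=[C,F,G] q_used=1 → run C
t=23: queue=[F,G,C] q_used=0 → run F
t=24: queue=[F,G,C] q_used=1 → run F
t=25: queue=[G,C,F] q_used=0 → run G
t=26: queue=[G,C,F] q_used=1 → run G
t=27: queue=[C,F,G] q_used=0 → run C
t=28: queue=[C,F,G] q_used=1 → run C
t=29: queue=[F,G] q_used=0 → run F
t=30: queue=[F,G] q_used=1 → run F
t=31: queue=[G] q_used=0 → run G
t=32: (idle)
t=33: (idle)
t=34: (idle)
t=35: (idle)
t=36: (idle)
t=37: (idle)

running at tick 19 = G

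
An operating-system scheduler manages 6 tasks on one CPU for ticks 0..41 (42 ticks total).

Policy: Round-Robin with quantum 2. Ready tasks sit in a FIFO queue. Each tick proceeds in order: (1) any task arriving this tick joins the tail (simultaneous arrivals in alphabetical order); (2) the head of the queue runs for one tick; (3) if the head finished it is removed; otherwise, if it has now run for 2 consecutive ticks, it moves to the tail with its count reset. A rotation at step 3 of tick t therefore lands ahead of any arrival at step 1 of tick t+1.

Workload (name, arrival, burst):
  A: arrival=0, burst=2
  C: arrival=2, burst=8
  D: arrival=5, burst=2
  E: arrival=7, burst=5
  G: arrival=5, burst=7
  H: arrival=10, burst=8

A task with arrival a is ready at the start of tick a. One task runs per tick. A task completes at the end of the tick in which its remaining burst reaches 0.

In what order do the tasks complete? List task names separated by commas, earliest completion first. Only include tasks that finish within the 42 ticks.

t=0: queue=[A] q_used=0 → run A
t=1: queue=[A] q_used=1 → run A
t=2: queue=[C] q_used=0 → run C
t=3: queue=[C] q_used=1 → run C
t=4: queue=[C] q_used=0 → run C
t=5: queue=[C,D,G] q_used=1 → run C
t=6: queue=[D,G,C] q_used=0 → run D
t=7: queue=[D,G,C,E] q_used=1 → run D
t=8: queue=[G,C,E] q_used=0 → run G
t=9: queue=[G,C,E] q_used=1 → run G
t=10: queue=[C,E,G,H] q_used=0 → run C
t=11: queue=[C,E,G,H] q_used=1 → run C
t=12: queue=[E,G,H,C] q_used=0 → run E
t=13: queue=[E,G,H,C] q_used=1 → run E
t=14: queue=[G,H,C,E] q_used=0 → run G
t=15: queue=[G,H,C,E] q_used=1 → run G
t=16: queue=[H,C,E,G] q_used=0 → run H
t=17: queue=[H,C,E,G] q_used=1 → run H
t=18: queue=[C,E,G,H] q_used=0 → run C
t=19: queue=[C,E,G,H] q_used=1 → run C
t=20: queue=[E,G,H] q_used=0 → run E
t=21: queue=[E,G,H] q_used=1 → run E
t=22: queue=[G,H,E] q_used=0 → run G
t=23: queue=[G,H,E] q_used=1 → run G
t=24: queue=[H,E,G] q_used=0 → run H
t=25: queue=[H,E,G] q_used=1 → run H
t=26: queue=[E,G,H] q_used=0 → run E
t=27: queue=[G,H] q_used=0 → run G
t=28: queue=[H] q_used=0 → run H
t=29: queue=[H] q_used=1 → run H
t=30: queue=[H] q_used=0 → run H
t=31: queue=[H] q_used=1 → run H
t=32: (idle)
t=33: (idle)
t=34: (idle)
t=35: (idle)
t=36: (idle)
t=37: (idle)
t=38: (idle)
t=39: (idle)
t=40: (idle)
t=41: (idle)

completion order = A, D, C, E, G, H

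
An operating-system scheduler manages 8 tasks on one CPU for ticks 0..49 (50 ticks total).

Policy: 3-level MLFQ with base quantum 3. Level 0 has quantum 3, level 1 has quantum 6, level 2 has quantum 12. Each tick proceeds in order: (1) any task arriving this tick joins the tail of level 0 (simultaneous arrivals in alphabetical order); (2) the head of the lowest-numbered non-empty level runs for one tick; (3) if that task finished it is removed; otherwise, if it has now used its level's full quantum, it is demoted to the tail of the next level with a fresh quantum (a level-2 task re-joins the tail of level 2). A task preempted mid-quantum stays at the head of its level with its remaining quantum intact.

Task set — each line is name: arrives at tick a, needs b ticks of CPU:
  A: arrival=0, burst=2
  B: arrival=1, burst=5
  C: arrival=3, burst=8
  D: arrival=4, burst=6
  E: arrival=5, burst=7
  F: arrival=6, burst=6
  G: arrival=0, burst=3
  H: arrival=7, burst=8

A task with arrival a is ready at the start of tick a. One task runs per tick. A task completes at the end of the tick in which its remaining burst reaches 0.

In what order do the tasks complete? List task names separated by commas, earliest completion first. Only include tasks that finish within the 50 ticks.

completion order = A, G, B, C, D, E, F, H

t=0: L0/L1/L2 = AG/-/- → run A
t=1: L0/L1/L2 = AGB/-/- → run A
t=2: L0/L1/L2 = GB/-/- → run G
t=3: L0/L1/L2 = GBC/-/- → run G
t=4: L0/L1/L2 = GBCD/-/- → run G
t=5: L0/L1/L2 = BCDE/-/- → run B
t=6: L0/L1/L2 = BCDEF/-/- → run B
t=7: L0/L1/L2 = BCDEFH/-/- → run B
t=8: L0/L1/L2 = CDEFH/B/- → run C
t=9: L0/L1/L2 = CDEFH/B/- → run C
t=10: L0/L1/L2 = CDEFH/B/- → run C
t=11: L0/L1/L2 = DEFH/BC/- → run D
t=12: L0/L1/L2 = DEFH/BC/- → run D
t=13: L0/L1/L2 = DEFH/BC/- → run D
t=14: L0/L1/L2 = EFH/BCD/- → run E
t=15: L0/L1/L2 = EFH/BCD/- → run E
t=16: L0/L1/L2 = EFH/BCD/- → run E
t=17: L0/L1/L2 = FH/BCDE/- → run F
t=18: L0/L1/L2 = FH/BCDE/- → run F
t=19: L0/L1/L2 = FH/BCDE/- → run F
t=20: L0/L1/L2 = H/BCDEF/- → run H
t=21: L0/L1/L2 = H/BCDEF/- → run H
t=22: L0/L1/L2 = H/BCDEF/- → run H
t=23: L0/L1/L2 = -/BCDEFH/- → run B
t=24: L0/L1/L2 = -/BCDEFH/- → run B
t=25: L0/L1/L2 = -/CDEFH/- → run C
t=26: L0/L1/L2 = -/CDEFH/- → run C
t=27: L0/L1/L2 = -/CDEFH/- → run C
t=28: L0/L1/L2 = -/CDEFH/- → run C
t=29: L0/L1/L2 = -/CDEFH/- → run C
t=30: L0/L1/L2 = -/DEFH/- → run D
t=31: L0/L1/L2 = -/DEFH/- → run D
t=32: L0/L1/L2 = -/DEFH/- → run D
t=33: L0/L1/L2 = -/EFH/- → run E
t=34: L0/L1/L2 = -/EFH/- → run E
t=35: L0/L1/L2 = -/EFH/- → run E
t=36: L0/L1/L2 = -/EFH/- → run E
t=37: L0/L1/L2 = -/FH/- → run F
t=38: L0/L1/L2 = -/FH/- → run F
t=39: L0/L1/L2 = -/FH/- → run F
t=40: L0/L1/L2 = -/H/- → run H
t=41: L0/L1/L2 = -/H/- → run H
t=42: L0/L1/L2 = -/H/- → run H
t=43: L0/L1/L2 = -/H/- → run H
t=44: L0/L1/L2 = -/H/- → run H
t=45: (idle)
t=46: (idle)
t=47: (idle)
t=48: (idle)
t=49: (idle)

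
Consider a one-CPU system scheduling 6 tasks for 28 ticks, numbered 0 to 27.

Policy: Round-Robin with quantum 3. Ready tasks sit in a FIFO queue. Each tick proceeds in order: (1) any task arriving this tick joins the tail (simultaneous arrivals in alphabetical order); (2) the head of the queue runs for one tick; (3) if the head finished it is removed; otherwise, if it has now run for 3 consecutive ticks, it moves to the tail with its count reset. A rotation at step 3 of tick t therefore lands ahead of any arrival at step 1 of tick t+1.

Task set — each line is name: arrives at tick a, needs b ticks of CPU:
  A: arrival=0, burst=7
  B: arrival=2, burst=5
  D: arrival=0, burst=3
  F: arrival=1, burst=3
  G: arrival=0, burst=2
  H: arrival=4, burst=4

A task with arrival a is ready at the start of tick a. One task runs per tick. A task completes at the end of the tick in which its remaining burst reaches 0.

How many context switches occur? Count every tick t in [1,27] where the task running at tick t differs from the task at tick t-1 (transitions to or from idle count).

context switches = 10

t=0: queue=[A,D,G] q_used=0 → run A
t=1: queue=[A,D,G,F] q_used=1 → run A
t=2: queue=[A,D,G,F,B] q_used=2 → run A
t=3: queue=[D,G,F,B,A] q_used=0 → run D
t=4: queue=[D,G,F,B,A,H] q_used=1 → run D
t=5: queue=[D,G,F,B,A,H] q_used=2 → run D
t=6: queue=[G,F,B,A,H] q_used=0 → run G
t=7: queue=[G,F,B,A,H] q_used=1 → run G
t=8: queue=[F,B,A,H] q_used=0 → run F
t=9: queue=[F,B,A,H] q_used=1 → run F
t=10: queue=[F,B,A,H] q_used=2 → run F
t=11: queue=[B,A,H] q_used=0 → run B
t=12: queue=[B,A,H] q_used=1 → run B
t=13: queue=[B,A,H] q_used=2 → run B
t=14: queue=[A,H,B] q_used=0 → run A
t=15: queue=[A,H,B] q_used=1 → run A
t=16: queue=[A,H,B] q_used=2 → run A
t=17: queue=[H,B,A] q_used=0 → run H
t=18: queue=[H,B,A] q_used=1 → run H
t=19: queue=[H,B,A] q_used=2 → run H
t=20: queue=[B,A,H] q_used=0 → run B
t=21: queue=[B,A,H] q_used=1 → run B
t=22: queue=[A,H] q_used=0 → run A
t=23: queue=[H] q_used=0 → run H
t=24: (idle)
t=25: (idle)
t=26: (idle)
t=27: (idle)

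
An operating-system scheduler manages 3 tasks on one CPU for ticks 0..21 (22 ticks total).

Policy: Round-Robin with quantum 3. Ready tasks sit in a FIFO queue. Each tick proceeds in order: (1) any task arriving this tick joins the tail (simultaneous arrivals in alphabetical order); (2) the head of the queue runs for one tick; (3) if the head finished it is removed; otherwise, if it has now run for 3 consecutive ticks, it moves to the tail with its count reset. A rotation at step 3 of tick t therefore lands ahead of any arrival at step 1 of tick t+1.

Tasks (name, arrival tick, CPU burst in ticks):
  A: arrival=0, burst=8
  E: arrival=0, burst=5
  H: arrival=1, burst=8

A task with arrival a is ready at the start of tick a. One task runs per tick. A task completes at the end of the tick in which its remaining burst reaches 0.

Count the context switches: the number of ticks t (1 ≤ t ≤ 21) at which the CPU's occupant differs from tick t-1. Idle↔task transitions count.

context switches = 8

t=0: queue=[A,E] q_used=0 → run A
t=1: queue=[A,E,H] q_used=1 → run A
t=2: queue=[A,E,H] q_used=2 → run A
t=3: queue=[E,H,A] q_used=0 → run E
t=4: queue=[E,H,A] q_used=1 → run E
t=5: queue=[E,H,A] q_used=2 → run E
t=6: queue=[H,A,E] q_used=0 → run H
t=7: queue=[H,A,E] q_used=1 → run H
t=8: queue=[H,A,E] q_used=2 → run H
t=9: queue=[A,E,H] q_used=0 → run A
t=10: queue=[A,E,H] q_used=1 → run A
t=11: queue=[A,E,H] q_used=2 → run A
t=12: queue=[E,H,A] q_used=0 → run E
t=13: queue=[E,H,A] q_used=1 → run E
t=14: queue=[H,A] q_used=0 → run H
t=15: queue=[H,A] q_used=1 → run H
t=16: queue=[H,A] q_used=2 → run H
t=17: queue=[A,H] q_used=0 → run A
t=18: queue=[A,H] q_used=1 → run A
t=19: queue=[H] q_used=0 → run H
t=20: queue=[H] q_used=1 → run H
t=21: (idle)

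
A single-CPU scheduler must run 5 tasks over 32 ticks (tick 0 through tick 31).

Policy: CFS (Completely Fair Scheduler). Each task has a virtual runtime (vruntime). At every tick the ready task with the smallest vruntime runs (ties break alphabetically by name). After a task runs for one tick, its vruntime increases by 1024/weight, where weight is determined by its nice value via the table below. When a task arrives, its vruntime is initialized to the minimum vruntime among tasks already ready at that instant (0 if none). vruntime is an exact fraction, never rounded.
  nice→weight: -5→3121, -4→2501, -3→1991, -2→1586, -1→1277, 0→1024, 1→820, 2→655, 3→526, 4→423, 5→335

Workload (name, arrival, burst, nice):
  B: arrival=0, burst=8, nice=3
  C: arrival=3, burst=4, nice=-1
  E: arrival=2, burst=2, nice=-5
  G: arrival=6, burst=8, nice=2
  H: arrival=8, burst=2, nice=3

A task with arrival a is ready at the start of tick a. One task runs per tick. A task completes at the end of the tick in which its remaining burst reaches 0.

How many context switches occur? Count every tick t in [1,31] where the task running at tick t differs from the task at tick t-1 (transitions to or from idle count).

t=0: vr[B=0] → run B
t=1: vr[B=512/263] → run B
t=2: vr[B=1024/263 E=1024/263] → run B
t=3: vr[B=1536/263 C=1024/263 E=1024/263] → run C
t=4: vr[B=1536/263 C=1576960/335851 E=1024/263] → run E
t=5: vr[B=1536/263 C=1576960/335851 E=3465216/820823] → run E
t=6: vr[B=1536/263 C=1576960/335851 G=1576960/335851] → run C
t=7: vr[B=1536/263 C=1846272/335851 G=1576960/335851] → run G
t=8: vr[B=1536/263 C=1846272/335851 G=1376820224/219982405 H=1846272/335851] → run C
t=9: vr[B=1536/263 C=2115584/335851 G=1376820224/219982405 H=1846272/335851] → run H
t=10: vr[B=1536/263 C=2115584/335851 G=1376820224/219982405 H=2500096/335851] → run B
t=11: vr[B=2048/263 C=2115584/335851 G=1376820224/219982405 H=2500096/335851] → run G
t=12: vr[B=2048/263 C=2115584/335851 G=1720731648/219982405 H=2500096/335851] → run C
t=13: vr[B=2048/263 G=1720731648/219982405 H=2500096/335851] → run H
t=14: vr[B=2048/263 G=1720731648/219982405] → run B
t=15: vr[B=2560/263 G=1720731648/219982405] → run G
t=16: vr[B=2560/263 G=2064643072/219982405] → run G
t=17: vr[B=2560/263 G=2408554496/219982405] → run B
t=18: vr[B=3072/263 G=2408554496/219982405] → run G
t=19: vr[B=3072/263 G=550493184/43996481] → run B
t=20: vr[B=3584/263 G=550493184/43996481] → run G
t=21: vr[B=3584/263 G=3096377344/219982405] → run B
t=22: vr[G=3096377344/219982405] → run G
t=23: vr[G=3440288768/219982405] → run G
t=24: (idle)
t=25: (idle)
t=26: (idle)
t=27: (idle)
t=28: (idle)
t=29: (idle)
t=30: (idle)
t=31: (idle)

context switches = 19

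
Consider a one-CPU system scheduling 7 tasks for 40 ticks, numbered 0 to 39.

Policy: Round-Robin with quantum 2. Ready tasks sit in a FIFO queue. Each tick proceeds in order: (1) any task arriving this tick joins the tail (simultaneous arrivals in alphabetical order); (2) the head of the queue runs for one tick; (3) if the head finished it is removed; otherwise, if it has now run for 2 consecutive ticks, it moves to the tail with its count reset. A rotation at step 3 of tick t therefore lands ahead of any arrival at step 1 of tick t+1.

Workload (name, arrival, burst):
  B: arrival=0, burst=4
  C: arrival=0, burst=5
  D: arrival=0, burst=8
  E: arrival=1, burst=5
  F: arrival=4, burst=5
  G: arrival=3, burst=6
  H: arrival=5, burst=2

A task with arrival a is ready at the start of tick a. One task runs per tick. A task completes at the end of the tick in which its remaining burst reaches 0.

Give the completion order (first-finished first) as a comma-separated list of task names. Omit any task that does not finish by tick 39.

t=0: queue=[B,C,D] q_used=0 → run B
t=1: queue=[B,C,D,E] q_used=1 → run B
t=2: queue=[C,D,E,B] q_used=0 → run C
t=3: queue=[C,D,E,B,G] q_used=1 → run C
t=4: queue=[D,E,B,G,C,F] q_used=0 → run D
t=5: queue=[D,E,B,G,C,F,H] q_used=1 → run D
t=6: queue=[E,B,G,C,F,H,D] q_used=0 → run E
t=7: queue=[E,B,G,C,F,H,D] q_used=1 → run E
t=8: queue=[B,G,C,F,H,D,E] q_used=0 → run B
t=9: queue=[B,G,C,F,H,D,E] q_used=1 → run B
t=10: queue=[G,C,F,H,D,E] q_used=0 → run G
t=11: queue=[G,C,F,H,D,E] q_used=1 → run G
t=12: queue=[C,F,H,D,E,G] q_used=0 → run C
t=13: queue=[C,F,H,D,E,G] q_used=1 → run C
t=14: queue=[F,H,D,E,G,C] q_used=0 → run F
t=15: queue=[F,H,D,E,G,C] q_used=1 → run F
t=16: queue=[H,D,E,G,C,F] q_used=0 → run H
t=17: queue=[H,D,E,G,C,F] q_used=1 → run H
t=18: queue=[D,E,G,C,F] q_used=0 → run D
t=19: queue=[D,E,G,C,F] q_used=1 → run D
t=20: queue=[E,G,C,F,D] q_used=0 → run E
t=21: queue=[E,G,C,F,D] q_used=1 → run E
t=22: queue=[G,C,F,D,E] q_used=0 → run G
t=23: queue=[G,C,F,D,E] q_used=1 → run G
t=24: queue=[C,F,D,E,G] q_used=0 → run C
t=25: queue=[F,D,E,G] q_used=0 → run F
t=26: queue=[F,D,E,G] q_used=1 → run F
t=27: queue=[D,E,G,F] q_used=0 → run D
t=28: queue=[D,E,G,F] q_used=1 → run D
t=29: queue=[E,G,F,D] q_used=0 → run E
t=30: queue=[G,F,D] q_used=0 → run G
t=31: queue=[G,F,D] q_used=1 → run G
t=32: queue=[F,D] q_used=0 → run F
t=33: queue=[D] q_used=0 → run D
t=34: queue=[D] q_used=1 → run D
t=35: (idle)
t=36: (idle)
t=37: (idle)
t=38: (idle)
t=39: (idle)

completion order = B, H, C, E, G, F, D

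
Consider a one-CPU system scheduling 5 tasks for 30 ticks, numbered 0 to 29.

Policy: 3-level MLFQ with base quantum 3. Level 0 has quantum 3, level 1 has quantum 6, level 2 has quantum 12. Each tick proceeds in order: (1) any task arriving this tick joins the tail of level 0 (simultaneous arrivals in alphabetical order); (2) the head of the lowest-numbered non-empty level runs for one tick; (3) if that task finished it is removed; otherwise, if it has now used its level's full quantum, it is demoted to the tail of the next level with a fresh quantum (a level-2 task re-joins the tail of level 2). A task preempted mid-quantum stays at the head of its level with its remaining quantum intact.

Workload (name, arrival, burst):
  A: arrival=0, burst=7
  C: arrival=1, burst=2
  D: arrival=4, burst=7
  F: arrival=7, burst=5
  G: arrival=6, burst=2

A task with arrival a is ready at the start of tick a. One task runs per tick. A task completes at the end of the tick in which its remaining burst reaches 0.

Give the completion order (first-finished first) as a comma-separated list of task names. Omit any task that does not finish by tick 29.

t=0: L0/L1/L2 = A/-/- → run A
t=1: L0/L1/L2 = AC/-/- → run A
t=2: L0/L1/L2 = AC/-/- → run A
t=3: L0/L1/L2 = C/A/- → run C
t=4: L0/L1/L2 = CD/A/- → run C
t=5: L0/L1/L2 = D/A/- → run D
t=6: L0/L1/L2 = DG/A/- → run D
t=7: L0/L1/L2 = DGF/A/- → run D
t=8: L0/L1/L2 = GF/AD/- → run G
t=9: L0/L1/L2 = GF/AD/- → run G
t=10: L0/L1/L2 = F/AD/- → run F
t=11: L0/L1/L2 = F/AD/- → run F
t=12: L0/L1/L2 = F/AD/- → run F
t=13: L0/L1/L2 = -/ADF/- → run A
t=14: L0/L1/L2 = -/ADF/- → run A
t=15: L0/L1/L2 = -/ADF/- → run A
t=16: L0/L1/L2 = -/ADF/- → run A
t=17: L0/L1/L2 = -/DF/- → run D
t=18: L0/L1/L2 = -/DF/- → run D
t=19: L0/L1/L2 = -/DF/- → run D
t=20: L0/L1/L2 = -/DF/- → run D
t=21: L0/L1/L2 = -/F/- → run F
t=22: L0/L1/L2 = -/F/- → run F
t=23: (idle)
t=24: (idle)
t=25: (idle)
t=26: (idle)
t=27: (idle)
t=28: (idle)
t=29: (idle)

completion order = C, G, A, D, F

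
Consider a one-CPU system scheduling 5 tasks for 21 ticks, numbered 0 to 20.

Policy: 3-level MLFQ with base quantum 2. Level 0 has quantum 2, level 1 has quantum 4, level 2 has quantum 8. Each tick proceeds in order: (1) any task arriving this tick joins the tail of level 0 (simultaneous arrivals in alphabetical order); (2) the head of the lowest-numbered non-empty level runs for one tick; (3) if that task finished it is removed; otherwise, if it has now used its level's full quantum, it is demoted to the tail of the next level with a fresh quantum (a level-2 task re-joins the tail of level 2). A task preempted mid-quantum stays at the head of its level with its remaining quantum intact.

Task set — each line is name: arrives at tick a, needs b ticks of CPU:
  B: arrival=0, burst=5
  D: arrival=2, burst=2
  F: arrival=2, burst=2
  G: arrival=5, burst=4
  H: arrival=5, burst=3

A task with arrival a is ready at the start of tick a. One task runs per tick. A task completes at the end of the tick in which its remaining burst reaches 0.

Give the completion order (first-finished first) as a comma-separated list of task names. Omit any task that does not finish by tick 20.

completion order = D, F, B, G, H

t=0: L0/L1/L2 = B/-/- → run B
t=1: L0/L1/L2 = B/-/- → run B
t=2: L0/L1/L2 = DF/B/- → run D
t=3: L0/L1/L2 = DF/B/- → run D
t=4: L0/L1/L2 = F/B/- → run F
t=5: L0/L1/L2 = FGH/B/- → run F
t=6: L0/L1/L2 = GH/B/- → run G
t=7: L0/L1/L2 = GH/B/- → run G
t=8: L0/L1/L2 = H/BG/- → run H
t=9: L0/L1/L2 = H/BG/- → run H
t=10: L0/L1/L2 = -/BGH/- → run B
t=11: L0/L1/L2 = -/BGH/- → run B
t=12: L0/L1/L2 = -/BGH/- → run B
t=13: L0/L1/L2 = -/GH/- → run G
t=14: L0/L1/L2 = -/GH/- → run G
t=15: L0/L1/L2 = -/H/- → run H
t=16: (idle)
t=17: (idle)
t=18: (idle)
t=19: (idle)
t=20: (idle)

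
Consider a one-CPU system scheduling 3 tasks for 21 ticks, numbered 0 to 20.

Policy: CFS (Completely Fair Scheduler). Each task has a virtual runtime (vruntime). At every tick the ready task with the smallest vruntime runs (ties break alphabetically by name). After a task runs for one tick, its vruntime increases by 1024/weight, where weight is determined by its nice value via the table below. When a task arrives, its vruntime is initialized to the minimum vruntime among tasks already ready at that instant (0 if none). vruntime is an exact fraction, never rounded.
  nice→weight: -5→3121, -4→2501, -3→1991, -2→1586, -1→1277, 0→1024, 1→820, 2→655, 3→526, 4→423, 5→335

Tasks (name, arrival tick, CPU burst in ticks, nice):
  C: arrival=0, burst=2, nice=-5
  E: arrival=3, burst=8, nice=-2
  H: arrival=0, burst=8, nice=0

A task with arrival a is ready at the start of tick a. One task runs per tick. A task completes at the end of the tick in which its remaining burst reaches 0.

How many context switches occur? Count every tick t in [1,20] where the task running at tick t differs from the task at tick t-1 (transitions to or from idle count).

context switches = 15

t=0: vr[C=0 H=0] → run C
t=1: vr[C=1024/3121 H=0] → run H
t=2: vr[C=1024/3121 H=1] → run C
t=3: vr[E=1 H=1] → run E
t=4: vr[E=1305/793 H=1] → run H
t=5: vr[E=1305/793 H=2] → run E
t=6: vr[E=1817/793 H=2] → run H
t=7: vr[E=1817/793 H=3] → run E
t=8: vr[E=2329/793 H=3] → run E
t=9: vr[E=2841/793 H=3] → run H
t=10: vr[E=2841/793 H=4] → run E
t=11: vr[E=3353/793 H=4] → run H
t=12: vr[E=3353/793 H=5] → run E
t=13: vr[E=3865/793 H=5] → run E
t=14: vr[E=4377/793 H=5] → run H
t=15: vr[E=4377/793 H=6] → run E
t=16: vr[H=6] → run H
t=17: vr[H=7] → run H
t=18: (idle)
t=19: (idle)
t=20: (idle)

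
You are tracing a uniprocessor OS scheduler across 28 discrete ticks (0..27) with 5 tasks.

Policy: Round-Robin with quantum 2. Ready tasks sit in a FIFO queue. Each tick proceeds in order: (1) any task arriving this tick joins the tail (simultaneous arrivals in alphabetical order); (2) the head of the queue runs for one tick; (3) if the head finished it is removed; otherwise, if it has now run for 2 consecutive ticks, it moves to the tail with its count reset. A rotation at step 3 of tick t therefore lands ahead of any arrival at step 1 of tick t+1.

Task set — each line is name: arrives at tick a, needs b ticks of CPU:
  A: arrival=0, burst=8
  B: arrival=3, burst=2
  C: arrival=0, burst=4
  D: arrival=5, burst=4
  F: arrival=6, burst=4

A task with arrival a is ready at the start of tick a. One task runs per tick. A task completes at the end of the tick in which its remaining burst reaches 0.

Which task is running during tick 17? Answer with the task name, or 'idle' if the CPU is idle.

running at tick 17 = D

t=0: queue=[A,C] q_used=0 → run A
t=1: queue=[A,C] q_used=1 → run A
t=2: queue=[C,A] q_used=0 → run C
t=3: queue=[C,A,B] q_used=1 → run C
t=4: queue=[A,B,C] q_used=0 → run A
t=5: queue=[A,B,C,D] q_used=1 → run A
t=6: queue=[B,C,D,A,F] q_used=0 → run B
t=7: queue=[B,C,D,A,F] q_used=1 → run B
t=8: queue=[C,D,A,F] q_used=0 → run C
t=9: queue=[C,D,A,F] q_used=1 → run C
t=10: queue=[D,A,F] q_used=0 → run D
t=11: queue=[D,A,F] q_used=1 → run D
t=12: queue=[A,F,D] q_used=0 → run A
t=13: queue=[A,F,D] q_used=1 → run A
t=14: queue=[F,D,A] q_used=0 → run F
t=15: queue=[F,D,A] q_used=1 → run F
t=16: queue=[D,A,F] q_used=0 → run D
t=17: queue=[D,A,F] q_used=1 → run D
t=18: queue=[A,F] q_used=0 → run A
t=19: queue=[A,F] q_used=1 → run A
t=20: queue=[F] q_used=0 → run F
t=21: queue=[F] q_used=1 → run F
t=22: (idle)
t=23: (idle)
t=24: (idle)
t=25: (idle)
t=26: (idle)
t=27: (idle)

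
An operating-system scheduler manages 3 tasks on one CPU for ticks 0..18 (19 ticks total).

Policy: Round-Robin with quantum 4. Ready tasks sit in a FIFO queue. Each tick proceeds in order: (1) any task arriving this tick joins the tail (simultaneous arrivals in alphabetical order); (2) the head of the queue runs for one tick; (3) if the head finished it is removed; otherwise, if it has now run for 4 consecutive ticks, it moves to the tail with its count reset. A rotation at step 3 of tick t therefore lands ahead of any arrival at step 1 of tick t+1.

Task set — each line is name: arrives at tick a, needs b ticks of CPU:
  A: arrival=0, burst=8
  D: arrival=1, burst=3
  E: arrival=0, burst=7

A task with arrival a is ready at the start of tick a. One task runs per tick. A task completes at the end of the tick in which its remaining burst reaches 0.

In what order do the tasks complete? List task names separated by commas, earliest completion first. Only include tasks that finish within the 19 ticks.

t=0: queue=[A,E] q_used=0 → run A
t=1: queue=[A,E,D] q_used=1 → run A
t=2: queue=[A,E,D] q_used=2 → run A
t=3: queue=[A,E,D] q_used=3 → run A
t=4: queue=[E,D,A] q_used=0 → run E
t=5: queue=[E,D,A] q_used=1 → run E
t=6: queue=[E,D,A] q_used=2 → run E
t=7: queue=[E,D,A] q_used=3 → run E
t=8: queue=[D,A,E] q_used=0 → run D
t=9: queue=[D,A,E] q_used=1 → run D
t=10: queue=[D,A,E] q_used=2 → run D
t=11: queue=[A,E] q_used=0 → run A
t=12: queue=[A,E] q_used=1 → run A
t=13: queue=[A,E] q_used=2 → run A
t=14: queue=[A,E] q_used=3 → run A
t=15: queue=[E] q_used=0 → run E
t=16: queue=[E] q_used=1 → run E
t=17: queue=[E] q_used=2 → run E
t=18: (idle)

completion order = D, A, E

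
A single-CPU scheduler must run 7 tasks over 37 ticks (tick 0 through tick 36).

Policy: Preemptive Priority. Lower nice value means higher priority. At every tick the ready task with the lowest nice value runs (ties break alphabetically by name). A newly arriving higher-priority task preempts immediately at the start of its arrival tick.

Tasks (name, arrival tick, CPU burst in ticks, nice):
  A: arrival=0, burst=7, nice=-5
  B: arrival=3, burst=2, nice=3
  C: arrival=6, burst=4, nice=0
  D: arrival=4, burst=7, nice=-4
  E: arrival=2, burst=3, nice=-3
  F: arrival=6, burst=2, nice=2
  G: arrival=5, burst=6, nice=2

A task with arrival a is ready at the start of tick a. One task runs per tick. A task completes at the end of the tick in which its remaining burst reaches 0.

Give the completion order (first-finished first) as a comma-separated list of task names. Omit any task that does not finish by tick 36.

completion order = A, D, E, C, F, G, B

t=0: ready={A} → run A
t=1: ready={A} → run A
t=2: ready={A,E} → run A
t=3: ready={A,B,E} → run A
t=4: ready={A,B,D,E} → run A
t=5: ready={A,B,D,E,G} → run A
t=6: ready={A,B,C,D,E,F,G} → run A
t=7: ready={B,C,D,E,F,G} → run D
t=8: ready={B,C,D,E,F,G} → run D
t=9: ready={B,C,D,E,F,G} → run D
t=10: ready={B,C,D,E,F,G} → run D
t=11: ready={B,C,D,E,F,G} → run D
t=12: ready={B,C,D,E,F,G} → run D
t=13: ready={B,C,D,E,F,G} → run D
t=14: ready={B,C,E,F,G} → run E
t=15: ready={B,C,E,F,G} → run E
t=16: ready={B,C,E,F,G} → run E
t=17: ready={B,C,F,G} → run C
t=18: ready={B,C,F,G} → run C
t=19: ready={B,C,F,G} → run C
t=20: ready={B,C,F,G} → run C
t=21: ready={B,F,G} → run F
t=22: ready={B,F,G} → run F
t=23: ready={B,G} → run G
t=24: ready={B,G} → run G
t=25: ready={B,G} → run G
t=26: ready={B,G} → run G
t=27: ready={B,G} → run G
t=28: ready={B,G} → run G
t=29: ready={B} → run B
t=30: ready={B} → run B
t=31: (idle)
t=32: (idle)
t=33: (idle)
t=34: (idle)
t=35: (idle)
t=36: (idle)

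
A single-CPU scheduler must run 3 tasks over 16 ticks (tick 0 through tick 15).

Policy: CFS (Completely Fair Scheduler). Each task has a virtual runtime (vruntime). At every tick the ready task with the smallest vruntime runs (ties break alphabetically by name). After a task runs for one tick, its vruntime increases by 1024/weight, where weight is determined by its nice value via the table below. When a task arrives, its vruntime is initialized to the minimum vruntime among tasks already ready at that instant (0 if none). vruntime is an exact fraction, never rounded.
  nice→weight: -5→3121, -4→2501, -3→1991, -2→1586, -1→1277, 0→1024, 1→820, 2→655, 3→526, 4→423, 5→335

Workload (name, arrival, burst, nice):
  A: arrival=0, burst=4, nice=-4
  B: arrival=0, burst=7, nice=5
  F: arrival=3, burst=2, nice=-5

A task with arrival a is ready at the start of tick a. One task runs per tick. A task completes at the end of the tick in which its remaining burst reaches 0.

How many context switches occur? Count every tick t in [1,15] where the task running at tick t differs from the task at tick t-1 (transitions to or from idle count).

t=0: vr[A=0 B=0] → run A
t=1: vr[A=1024/2501 B=0] → run B
t=2: vr[A=1024/2501 B=1024/335] → run A
t=3: vr[A=2048/2501 B=1024/335 F=2048/2501] → run A
t=4: vr[A=3072/2501 B=1024/335 F=2048/2501] → run F
t=5: vr[A=3072/2501 B=1024/335 F=8952832/7805621] → run F
t=6: vr[A=3072/2501 B=1024/335] → run A
t=7: vr[B=1024/335] → run B
t=8: vr[B=2048/335] → run B
t=9: vr[B=3072/335] → run B
t=10: vr[B=4096/335] → run B
t=11: vr[B=1024/67] → run B
t=12: vr[B=6144/335] → run B
t=13: (idle)
t=14: (idle)
t=15: (idle)

context switches = 6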